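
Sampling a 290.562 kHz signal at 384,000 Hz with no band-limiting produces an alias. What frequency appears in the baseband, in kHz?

93.438 kHz

Nyquist = 384,000/2 = 192,000 Hz; 290,562 Hz exceeds it.
Alias = |290,562 − 1×384,000| = |290,562 − 384,000| = 93,438 Hz = 93.438 kHz.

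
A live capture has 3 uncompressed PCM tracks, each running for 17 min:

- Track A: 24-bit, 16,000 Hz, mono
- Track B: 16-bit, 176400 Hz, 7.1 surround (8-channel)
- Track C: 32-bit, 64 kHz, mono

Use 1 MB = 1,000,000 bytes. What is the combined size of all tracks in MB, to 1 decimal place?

3188.9 MB

17 min = 1,020 s.
Track A: 16,000 × 1,020 × 3 × 1 = 48,960,000 bytes.
Track B: 176,400 × 1,020 × 2 × 8 = 2,878,848,000 bytes.
Track C: 64,000 × 1,020 × 4 × 1 = 261,120,000 bytes.
Total = 3,188,928,000 bytes = 3188.9 MB.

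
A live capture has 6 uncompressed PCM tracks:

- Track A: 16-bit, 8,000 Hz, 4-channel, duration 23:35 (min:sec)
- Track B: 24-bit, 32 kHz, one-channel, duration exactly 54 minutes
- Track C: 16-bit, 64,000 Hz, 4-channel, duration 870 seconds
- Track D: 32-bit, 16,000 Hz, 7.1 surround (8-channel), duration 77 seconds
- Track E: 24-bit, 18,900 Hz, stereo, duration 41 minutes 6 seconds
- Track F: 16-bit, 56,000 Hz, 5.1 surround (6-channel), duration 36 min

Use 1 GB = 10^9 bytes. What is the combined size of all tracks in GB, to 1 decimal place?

Track A: 23:35 (min:sec) = 1,415 s; 8,000 × 1,415 × 2 × 4 = 90,560,000 bytes.
Track B: exactly 54 minutes = 3,240 s; 32,000 × 3,240 × 3 × 1 = 311,040,000 bytes.
Track C: 64,000 × 870 × 2 × 4 = 445,440,000 bytes.
Track D: 16,000 × 77 × 4 × 8 = 39,424,000 bytes.
Track E: 41 minutes 6 seconds = 2,466 s; 18,900 × 2,466 × 3 × 2 = 279,644,400 bytes.
Track F: 36 min = 2,160 s; 56,000 × 2,160 × 2 × 6 = 1,451,520,000 bytes.
Total = 2,617,628,400 bytes = 2.6 GB.

2.6 GB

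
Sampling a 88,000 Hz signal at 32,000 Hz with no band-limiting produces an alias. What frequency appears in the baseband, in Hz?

Nyquist = 32,000/2 = 16,000 Hz; 88,000 Hz exceeds it.
Alias = |88,000 − 3×32,000| = |88,000 − 96,000| = 8,000 Hz.

8,000 Hz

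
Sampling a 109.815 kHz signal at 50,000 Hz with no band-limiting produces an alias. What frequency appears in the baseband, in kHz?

Nyquist = 50,000/2 = 25,000 Hz; 109,815 Hz exceeds it.
Alias = |109,815 − 2×50,000| = |109,815 − 100,000| = 9,815 Hz = 9.815 kHz.

9.815 kHz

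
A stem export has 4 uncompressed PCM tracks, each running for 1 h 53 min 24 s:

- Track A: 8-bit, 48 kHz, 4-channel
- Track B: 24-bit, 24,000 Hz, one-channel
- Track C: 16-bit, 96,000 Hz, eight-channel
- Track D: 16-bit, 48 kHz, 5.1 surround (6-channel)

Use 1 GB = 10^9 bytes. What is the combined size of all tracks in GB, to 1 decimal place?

16.2 GB

1 h 53 min 24 s = 6,804 s.
Track A: 48,000 × 6,804 × 1 × 4 = 1,306,368,000 bytes.
Track B: 24,000 × 6,804 × 3 × 1 = 489,888,000 bytes.
Track C: 96,000 × 6,804 × 2 × 8 = 10,450,944,000 bytes.
Track D: 48,000 × 6,804 × 2 × 6 = 3,919,104,000 bytes.
Total = 16,166,304,000 bytes = 16.2 GB.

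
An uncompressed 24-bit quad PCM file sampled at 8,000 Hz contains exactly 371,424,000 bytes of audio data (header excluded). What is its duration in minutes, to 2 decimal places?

64.48 minutes

Byte rate = 8,000 × 3 × 4 = 96,000 bytes/s.
Duration = 371,424,000 / 96,000 = 3,869 s.
3,869 s / 60 = 64.48 minutes.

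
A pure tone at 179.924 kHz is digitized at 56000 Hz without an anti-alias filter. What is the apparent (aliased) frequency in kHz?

11.924 kHz

Nyquist = 56,000/2 = 28,000 Hz; 179,924 Hz exceeds it.
Alias = |179,924 − 3×56,000| = |179,924 − 168,000| = 11,924 Hz = 11.924 kHz.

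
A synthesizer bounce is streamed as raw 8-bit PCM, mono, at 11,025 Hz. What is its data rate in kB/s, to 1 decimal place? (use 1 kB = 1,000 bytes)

Bit rate = 11,025 × 8 × 1 = 88,200 bits/s.
88,200 / 8 = 11,025 B/s = 11.0 kB/s.

11.0 kB/s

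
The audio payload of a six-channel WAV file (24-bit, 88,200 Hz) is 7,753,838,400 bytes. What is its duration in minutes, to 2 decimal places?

81.40 minutes

Byte rate = 88,200 × 3 × 6 = 1,587,600 bytes/s.
Duration = 7,753,838,400 / 1,587,600 = 4,884 s.
4,884 s / 60 = 81.40 minutes.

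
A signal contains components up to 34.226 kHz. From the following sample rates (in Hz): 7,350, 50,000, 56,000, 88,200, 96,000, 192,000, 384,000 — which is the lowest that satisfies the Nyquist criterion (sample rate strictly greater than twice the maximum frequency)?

Need sample rate > 2 × 34,226 = 68,452 Hz.
Lowest listed rate above 68,452 Hz is 88,200 Hz.

88,200 Hz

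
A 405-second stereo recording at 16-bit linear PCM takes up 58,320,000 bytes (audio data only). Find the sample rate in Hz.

36,000 Hz

Bytes = sample_rate × seconds × bytes_per_sample × channels.
sample_rate = 58,320,000 / (405 × 2 × 2) = 58,320,000 / 1,620 = 36,000 Hz.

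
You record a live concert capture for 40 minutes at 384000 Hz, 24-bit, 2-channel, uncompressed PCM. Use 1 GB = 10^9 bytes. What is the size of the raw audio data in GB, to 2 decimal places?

Duration = 40 minutes = 2,400 s.
Bytes = 384,000 samples/s × 2,400 s × 3 bytes/sample × 2 ch = 5,529,600,000 bytes.
5,529,600,000 / 1,000,000,000 = 5.53 GB.

5.53 GB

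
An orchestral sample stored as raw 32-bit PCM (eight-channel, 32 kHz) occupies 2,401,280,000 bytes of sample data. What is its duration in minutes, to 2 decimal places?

Byte rate = 32,000 × 4 × 8 = 1,024,000 bytes/s.
Duration = 2,401,280,000 / 1,024,000 = 2,345 s.
2,345 s / 60 = 39.08 minutes.

39.08 minutes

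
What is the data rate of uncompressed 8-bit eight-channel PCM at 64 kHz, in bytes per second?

Bit rate = 64,000 × 8 × 8 = 4,096,000 bits/s.
4,096,000 / 8 = 512,000 bytes/s.

512,000 bytes/s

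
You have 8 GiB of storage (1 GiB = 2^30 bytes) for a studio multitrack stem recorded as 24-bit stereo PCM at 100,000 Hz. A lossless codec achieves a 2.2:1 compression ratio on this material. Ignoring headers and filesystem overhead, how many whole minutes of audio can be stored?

Uncompressed byte rate = 100,000 × 3 × 2 = 600,000 bytes/s.
After 2.2:1 compression, effective rate ≈ 272727.27 bytes/s.
Capacity = 8 × 1,073,741,824 = 8,589,934,592 bytes.
8,589,934,592 / effective rate ≈ 31496.43 s → 524 minutes.

524 minutes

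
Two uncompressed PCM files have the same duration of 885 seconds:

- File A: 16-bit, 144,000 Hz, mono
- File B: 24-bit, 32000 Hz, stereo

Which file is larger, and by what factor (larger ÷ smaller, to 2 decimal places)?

File A, by a factor of 1.50

File A: 144,000 × 2 × 1 = 288,000 bytes/s.
File B: 32,000 × 3 × 2 = 192,000 bytes/s.
File A is larger; ratio = 254,880,000 / 169,920,000 = 1.50.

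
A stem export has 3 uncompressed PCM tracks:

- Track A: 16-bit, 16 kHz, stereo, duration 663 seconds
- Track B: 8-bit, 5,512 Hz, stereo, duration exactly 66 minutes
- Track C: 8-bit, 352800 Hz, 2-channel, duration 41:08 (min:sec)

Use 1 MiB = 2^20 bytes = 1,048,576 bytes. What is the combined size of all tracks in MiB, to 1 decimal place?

Track A: 16,000 × 663 × 2 × 2 = 42,432,000 bytes.
Track B: exactly 66 minutes = 3,960 s; 5,512 × 3,960 × 1 × 2 = 43,655,040 bytes.
Track C: 41:08 (min:sec) = 2,468 s; 352,800 × 2,468 × 1 × 2 = 1,741,420,800 bytes.
Total = 1,827,507,840 bytes = 1742.8 MiB.

1742.8 MiB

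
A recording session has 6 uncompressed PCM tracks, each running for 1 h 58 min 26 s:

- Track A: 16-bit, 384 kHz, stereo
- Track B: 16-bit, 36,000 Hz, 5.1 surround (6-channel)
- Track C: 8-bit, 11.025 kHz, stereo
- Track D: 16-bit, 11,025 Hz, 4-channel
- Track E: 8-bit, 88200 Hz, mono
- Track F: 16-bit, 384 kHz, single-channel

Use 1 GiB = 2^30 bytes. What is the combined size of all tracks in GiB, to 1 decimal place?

19.4 GiB

1 h 58 min 26 s = 7,106 s.
Track A: 384,000 × 7,106 × 2 × 2 = 10,914,816,000 bytes.
Track B: 36,000 × 7,106 × 2 × 6 = 3,069,792,000 bytes.
Track C: 11,025 × 7,106 × 1 × 2 = 156,687,300 bytes.
Track D: 11,025 × 7,106 × 2 × 4 = 626,749,200 bytes.
Track E: 88,200 × 7,106 × 1 × 1 = 626,749,200 bytes.
Track F: 384,000 × 7,106 × 2 × 1 = 5,457,408,000 bytes.
Total = 20,852,201,700 bytes = 19.4 GiB.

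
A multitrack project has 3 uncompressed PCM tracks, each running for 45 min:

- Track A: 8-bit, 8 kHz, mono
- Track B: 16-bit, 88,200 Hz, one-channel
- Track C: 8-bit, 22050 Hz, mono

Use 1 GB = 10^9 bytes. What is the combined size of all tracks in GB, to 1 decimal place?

0.6 GB

45 min = 2,700 s.
Track A: 8,000 × 2,700 × 1 × 1 = 21,600,000 bytes.
Track B: 88,200 × 2,700 × 2 × 1 = 476,280,000 bytes.
Track C: 22,050 × 2,700 × 1 × 1 = 59,535,000 bytes.
Total = 557,415,000 bytes = 0.6 GB.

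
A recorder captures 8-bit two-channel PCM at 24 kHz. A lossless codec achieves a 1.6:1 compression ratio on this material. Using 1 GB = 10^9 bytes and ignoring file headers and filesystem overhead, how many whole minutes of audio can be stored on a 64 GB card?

Uncompressed byte rate = 24,000 × 1 × 2 = 48,000 bytes/s.
After 1.6:1 compression, effective rate ≈ 30000 bytes/s.
Capacity = 64 × 1,000,000,000 = 64,000,000,000 bytes.
64,000,000,000 / effective rate ≈ 2133333.33 s → 35,555 minutes.

35,555 minutes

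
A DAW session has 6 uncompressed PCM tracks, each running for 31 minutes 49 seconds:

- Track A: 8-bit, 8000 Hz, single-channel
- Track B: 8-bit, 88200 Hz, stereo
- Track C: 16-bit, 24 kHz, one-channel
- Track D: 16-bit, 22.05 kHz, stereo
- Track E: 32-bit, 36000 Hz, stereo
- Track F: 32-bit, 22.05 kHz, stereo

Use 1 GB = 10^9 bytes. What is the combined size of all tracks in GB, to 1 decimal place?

1.5 GB

31 minutes 49 seconds = 1,909 s.
Track A: 8,000 × 1,909 × 1 × 1 = 15,272,000 bytes.
Track B: 88,200 × 1,909 × 1 × 2 = 336,747,600 bytes.
Track C: 24,000 × 1,909 × 2 × 1 = 91,632,000 bytes.
Track D: 22,050 × 1,909 × 2 × 2 = 168,373,800 bytes.
Track E: 36,000 × 1,909 × 4 × 2 = 549,792,000 bytes.
Track F: 22,050 × 1,909 × 4 × 2 = 336,747,600 bytes.
Total = 1,498,565,000 bytes = 1.5 GB.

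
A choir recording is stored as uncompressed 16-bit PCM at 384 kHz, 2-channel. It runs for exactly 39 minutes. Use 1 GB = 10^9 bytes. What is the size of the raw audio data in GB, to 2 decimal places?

Duration = exactly 39 minutes = 2,340 s.
Bytes = 384,000 samples/s × 2,340 s × 2 bytes/sample × 2 ch = 3,594,240,000 bytes.
3,594,240,000 / 1,000,000,000 = 3.59 GB.

3.59 GB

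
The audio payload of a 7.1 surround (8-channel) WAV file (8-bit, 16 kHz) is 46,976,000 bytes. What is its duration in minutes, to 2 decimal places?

Byte rate = 16,000 × 1 × 8 = 128,000 bytes/s.
Duration = 46,976,000 / 128,000 = 367 s.
367 s / 60 = 6.12 minutes.

6.12 minutes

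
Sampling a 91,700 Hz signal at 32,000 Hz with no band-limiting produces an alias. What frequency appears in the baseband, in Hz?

Nyquist = 32,000/2 = 16,000 Hz; 91,700 Hz exceeds it.
Alias = |91,700 − 3×32,000| = |91,700 − 96,000| = 4,300 Hz.

4,300 Hz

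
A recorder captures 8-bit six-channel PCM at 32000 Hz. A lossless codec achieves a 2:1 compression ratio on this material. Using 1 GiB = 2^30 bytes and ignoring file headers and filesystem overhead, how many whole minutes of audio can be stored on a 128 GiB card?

Uncompressed byte rate = 32,000 × 1 × 6 = 192,000 bytes/s.
After 2:1 compression, effective rate ≈ 96000 bytes/s.
Capacity = 128 × 1,073,741,824 = 137,438,953,472 bytes.
137,438,953,472 / effective rate ≈ 1431655.77 s → 23,860 minutes.

23,860 minutes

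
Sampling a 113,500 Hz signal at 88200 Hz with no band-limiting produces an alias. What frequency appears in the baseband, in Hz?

25,300 Hz

Nyquist = 88,200/2 = 44,100 Hz; 113,500 Hz exceeds it.
Alias = |113,500 − 1×88,200| = |113,500 − 88,200| = 25,300 Hz.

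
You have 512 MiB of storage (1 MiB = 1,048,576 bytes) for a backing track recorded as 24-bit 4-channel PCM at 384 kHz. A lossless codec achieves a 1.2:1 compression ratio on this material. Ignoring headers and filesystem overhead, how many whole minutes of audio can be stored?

Uncompressed byte rate = 384,000 × 3 × 4 = 4,608,000 bytes/s.
After 1.2:1 compression, effective rate ≈ 3840000 bytes/s.
Capacity = 512 × 1,048,576 = 536,870,912 bytes.
536,870,912 / effective rate ≈ 139.81 s → 2 minutes.

2 minutes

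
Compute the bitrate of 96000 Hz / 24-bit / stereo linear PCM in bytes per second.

Bit rate = 96,000 × 24 × 2 = 4,608,000 bits/s.
4,608,000 / 8 = 576,000 bytes/s.

576,000 bytes/s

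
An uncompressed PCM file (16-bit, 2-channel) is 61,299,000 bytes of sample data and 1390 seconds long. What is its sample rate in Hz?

11,025 Hz

Bytes = sample_rate × seconds × bytes_per_sample × channels.
sample_rate = 61,299,000 / (1,390 × 2 × 2) = 61,299,000 / 5,560 = 11,025 Hz.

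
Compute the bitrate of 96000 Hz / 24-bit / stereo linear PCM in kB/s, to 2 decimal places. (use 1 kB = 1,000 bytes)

576.00 kB/s

Bit rate = 96,000 × 24 × 2 = 4,608,000 bits/s.
4,608,000 / 8 = 576,000 B/s = 576.00 kB/s.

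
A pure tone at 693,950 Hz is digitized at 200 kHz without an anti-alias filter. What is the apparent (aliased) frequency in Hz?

93,950 Hz

Nyquist = 200,000/2 = 100,000 Hz; 693,950 Hz exceeds it.
Alias = |693,950 − 3×200,000| = |693,950 − 600,000| = 93,950 Hz.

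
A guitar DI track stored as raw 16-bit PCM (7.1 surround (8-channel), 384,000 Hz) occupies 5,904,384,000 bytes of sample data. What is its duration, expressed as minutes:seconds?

16:01

Byte rate = 384,000 × 2 × 8 = 6,144,000 bytes/s.
Duration = 5,904,384,000 / 6,144,000 = 961 s.
961 s = 16:01.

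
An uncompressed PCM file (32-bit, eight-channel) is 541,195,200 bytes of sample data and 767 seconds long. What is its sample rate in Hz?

Bytes = sample_rate × seconds × bytes_per_sample × channels.
sample_rate = 541,195,200 / (767 × 4 × 8) = 541,195,200 / 24,544 = 22,050 Hz.

22,050 Hz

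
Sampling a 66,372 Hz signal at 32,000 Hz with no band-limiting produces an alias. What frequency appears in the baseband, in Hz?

Nyquist = 32,000/2 = 16,000 Hz; 66,372 Hz exceeds it.
Alias = |66,372 − 2×32,000| = |66,372 − 64,000| = 2,372 Hz.

2,372 Hz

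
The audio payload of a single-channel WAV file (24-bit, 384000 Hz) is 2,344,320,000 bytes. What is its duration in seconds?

2,035 seconds

Byte rate = 384,000 × 3 × 1 = 1,152,000 bytes/s.
Duration = 2,344,320,000 / 1,152,000 = 2,035 s.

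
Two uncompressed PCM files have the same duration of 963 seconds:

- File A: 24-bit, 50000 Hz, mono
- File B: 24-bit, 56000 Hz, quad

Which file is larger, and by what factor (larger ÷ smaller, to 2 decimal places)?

File A: 50,000 × 3 × 1 = 150,000 bytes/s.
File B: 56,000 × 3 × 4 = 672,000 bytes/s.
File B is larger; ratio = 647,136,000 / 144,450,000 = 4.48.

File B, by a factor of 4.48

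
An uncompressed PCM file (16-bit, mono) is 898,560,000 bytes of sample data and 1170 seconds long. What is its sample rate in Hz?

Bytes = sample_rate × seconds × bytes_per_sample × channels.
sample_rate = 898,560,000 / (1,170 × 2 × 1) = 898,560,000 / 2,340 = 384,000 Hz.

384,000 Hz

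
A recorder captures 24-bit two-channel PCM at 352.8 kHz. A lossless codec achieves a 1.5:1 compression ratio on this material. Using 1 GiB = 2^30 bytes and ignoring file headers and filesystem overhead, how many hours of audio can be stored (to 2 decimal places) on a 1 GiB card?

Uncompressed byte rate = 352,800 × 3 × 2 = 2,116,800 bytes/s.
After 1.5:1 compression, effective rate ≈ 1411200 bytes/s.
Capacity = 1 × 1,073,741,824 = 1,073,741,824 bytes.
1,073,741,824 / effective rate ≈ 760.87 s → 0.21 hours.

0.21 hours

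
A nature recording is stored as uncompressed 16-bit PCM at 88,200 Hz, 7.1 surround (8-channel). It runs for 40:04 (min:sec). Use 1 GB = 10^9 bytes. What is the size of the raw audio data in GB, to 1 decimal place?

Duration = 40:04 (min:sec) = 2,404 s.
Bytes = 88,200 samples/s × 2,404 s × 2 bytes/sample × 8 ch = 3,392,524,800 bytes.
3,392,524,800 / 1,000,000,000 = 3.4 GB.

3.4 GB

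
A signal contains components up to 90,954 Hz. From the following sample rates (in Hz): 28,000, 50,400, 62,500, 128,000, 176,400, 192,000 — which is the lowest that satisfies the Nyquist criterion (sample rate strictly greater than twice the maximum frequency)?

192,000 Hz

Need sample rate > 2 × 90,954 = 181,908 Hz.
Lowest listed rate above 181,908 Hz is 192,000 Hz.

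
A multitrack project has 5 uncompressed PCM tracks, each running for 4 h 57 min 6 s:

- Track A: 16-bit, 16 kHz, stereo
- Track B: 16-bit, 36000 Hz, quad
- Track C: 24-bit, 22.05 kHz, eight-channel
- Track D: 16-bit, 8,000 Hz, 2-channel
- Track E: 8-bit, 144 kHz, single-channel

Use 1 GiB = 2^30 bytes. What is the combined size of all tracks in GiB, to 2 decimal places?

17.55 GiB

4 h 57 min 6 s = 17,826 s.
Track A: 16,000 × 17,826 × 2 × 2 = 1,140,864,000 bytes.
Track B: 36,000 × 17,826 × 2 × 4 = 5,133,888,000 bytes.
Track C: 22,050 × 17,826 × 3 × 8 = 9,433,519,200 bytes.
Track D: 8,000 × 17,826 × 2 × 2 = 570,432,000 bytes.
Track E: 144,000 × 17,826 × 1 × 1 = 2,566,944,000 bytes.
Total = 18,845,647,200 bytes = 17.55 GiB.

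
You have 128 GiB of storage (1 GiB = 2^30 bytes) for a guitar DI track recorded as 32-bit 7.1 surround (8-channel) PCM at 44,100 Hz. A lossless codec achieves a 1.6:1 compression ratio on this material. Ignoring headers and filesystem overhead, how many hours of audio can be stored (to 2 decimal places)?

Uncompressed byte rate = 44,100 × 4 × 8 = 1,411,200 bytes/s.
After 1.6:1 compression, effective rate ≈ 882000 bytes/s.
Capacity = 128 × 1,073,741,824 = 137,438,953,472 bytes.
137,438,953,472 / effective rate ≈ 155826.48 s → 43.29 hours.

43.29 hours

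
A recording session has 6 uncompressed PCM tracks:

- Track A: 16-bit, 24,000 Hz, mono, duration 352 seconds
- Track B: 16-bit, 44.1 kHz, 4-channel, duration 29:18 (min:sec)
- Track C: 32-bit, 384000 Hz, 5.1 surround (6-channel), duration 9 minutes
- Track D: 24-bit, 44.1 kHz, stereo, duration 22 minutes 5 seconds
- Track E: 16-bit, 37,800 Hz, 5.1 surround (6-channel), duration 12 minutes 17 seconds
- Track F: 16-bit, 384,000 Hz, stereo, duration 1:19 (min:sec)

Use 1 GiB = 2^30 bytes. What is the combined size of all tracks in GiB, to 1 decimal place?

Track A: 24,000 × 352 × 2 × 1 = 16,896,000 bytes.
Track B: 29:18 (min:sec) = 1,758 s; 44,100 × 1,758 × 2 × 4 = 620,222,400 bytes.
Track C: 9 minutes = 540 s; 384,000 × 540 × 4 × 6 = 4,976,640,000 bytes.
Track D: 22 minutes 5 seconds = 1,325 s; 44,100 × 1,325 × 3 × 2 = 350,595,000 bytes.
Track E: 12 minutes 17 seconds = 737 s; 37,800 × 737 × 2 × 6 = 334,303,200 bytes.
Track F: 1:19 (min:sec) = 79 s; 384,000 × 79 × 2 × 2 = 121,344,000 bytes.
Total = 6,420,000,600 bytes = 6.0 GiB.

6.0 GiB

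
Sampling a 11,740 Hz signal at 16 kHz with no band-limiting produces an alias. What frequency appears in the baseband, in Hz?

Nyquist = 16,000/2 = 8,000 Hz; 11,740 Hz exceeds it.
Alias = |11,740 − 1×16,000| = |11,740 − 16,000| = 4,260 Hz.

4,260 Hz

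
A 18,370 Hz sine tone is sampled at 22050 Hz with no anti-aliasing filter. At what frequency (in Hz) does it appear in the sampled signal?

3,680 Hz

Nyquist = 22,050/2 = 11,025 Hz; 18,370 Hz exceeds it.
Alias = |18,370 − 1×22,050| = |18,370 − 22,050| = 3,680 Hz.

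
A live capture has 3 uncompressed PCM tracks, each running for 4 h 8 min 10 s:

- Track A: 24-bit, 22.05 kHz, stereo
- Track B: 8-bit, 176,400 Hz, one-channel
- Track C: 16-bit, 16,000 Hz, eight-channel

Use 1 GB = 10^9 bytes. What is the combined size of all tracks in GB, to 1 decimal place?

4 h 8 min 10 s = 14,890 s.
Track A: 22,050 × 14,890 × 3 × 2 = 1,969,947,000 bytes.
Track B: 176,400 × 14,890 × 1 × 1 = 2,626,596,000 bytes.
Track C: 16,000 × 14,890 × 2 × 8 = 3,811,840,000 bytes.
Total = 8,408,383,000 bytes = 8.4 GB.

8.4 GB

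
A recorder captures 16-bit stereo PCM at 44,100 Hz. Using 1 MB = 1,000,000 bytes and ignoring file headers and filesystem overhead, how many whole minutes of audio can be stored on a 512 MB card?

Uncompressed byte rate = 44,100 × 2 × 2 = 176,400 bytes/s.
Capacity = 512 × 1,000,000 = 512,000,000 bytes.
512,000,000 / 176,400 ≈ 2902.49 s → 48 minutes.

48 minutes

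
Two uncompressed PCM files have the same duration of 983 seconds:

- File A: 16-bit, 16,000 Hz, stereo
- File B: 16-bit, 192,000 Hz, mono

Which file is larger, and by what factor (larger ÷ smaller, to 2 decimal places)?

File A: 16,000 × 2 × 2 = 64,000 bytes/s.
File B: 192,000 × 2 × 1 = 384,000 bytes/s.
File B is larger; ratio = 377,472,000 / 62,912,000 = 6.00.

File B, by a factor of 6.00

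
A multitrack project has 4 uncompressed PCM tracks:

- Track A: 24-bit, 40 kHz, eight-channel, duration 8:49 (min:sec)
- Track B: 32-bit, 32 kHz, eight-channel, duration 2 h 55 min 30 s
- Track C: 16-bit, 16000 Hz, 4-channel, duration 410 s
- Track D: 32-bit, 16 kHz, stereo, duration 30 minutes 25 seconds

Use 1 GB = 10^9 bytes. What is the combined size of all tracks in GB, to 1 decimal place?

11.6 GB

Track A: 8:49 (min:sec) = 529 s; 40,000 × 529 × 3 × 8 = 507,840,000 bytes.
Track B: 2 h 55 min 30 s = 10,530 s; 32,000 × 10,530 × 4 × 8 = 10,782,720,000 bytes.
Track C: 16,000 × 410 × 2 × 4 = 52,480,000 bytes.
Track D: 30 minutes 25 seconds = 1,825 s; 16,000 × 1,825 × 4 × 2 = 233,600,000 bytes.
Total = 11,576,640,000 bytes = 11.6 GB.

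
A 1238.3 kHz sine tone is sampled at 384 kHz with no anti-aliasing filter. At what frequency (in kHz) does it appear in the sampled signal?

Nyquist = 384,000/2 = 192,000 Hz; 1,238,300 Hz exceeds it.
Alias = |1,238,300 − 3×384,000| = |1,238,300 − 1,152,000| = 86,300 Hz = 86.3 kHz.

86.3 kHz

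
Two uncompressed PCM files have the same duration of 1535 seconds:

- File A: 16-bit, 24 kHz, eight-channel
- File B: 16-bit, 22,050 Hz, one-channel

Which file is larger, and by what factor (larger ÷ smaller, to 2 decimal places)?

File A, by a factor of 8.71

File A: 24,000 × 2 × 8 = 384,000 bytes/s.
File B: 22,050 × 2 × 1 = 44,100 bytes/s.
File A is larger; ratio = 589,440,000 / 67,693,500 = 8.71.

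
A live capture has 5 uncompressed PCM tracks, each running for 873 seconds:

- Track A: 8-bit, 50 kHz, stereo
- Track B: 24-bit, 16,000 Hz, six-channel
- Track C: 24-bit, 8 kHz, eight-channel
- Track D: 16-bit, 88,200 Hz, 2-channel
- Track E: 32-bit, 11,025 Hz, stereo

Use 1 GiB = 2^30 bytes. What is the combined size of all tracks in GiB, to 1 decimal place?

0.8 GiB

Track A: 50,000 × 873 × 1 × 2 = 87,300,000 bytes.
Track B: 16,000 × 873 × 3 × 6 = 251,424,000 bytes.
Track C: 8,000 × 873 × 3 × 8 = 167,616,000 bytes.
Track D: 88,200 × 873 × 2 × 2 = 307,994,400 bytes.
Track E: 11,025 × 873 × 4 × 2 = 76,998,600 bytes.
Total = 891,333,000 bytes = 0.8 GiB.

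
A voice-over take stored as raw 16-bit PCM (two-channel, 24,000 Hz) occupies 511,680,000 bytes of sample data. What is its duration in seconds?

Byte rate = 24,000 × 2 × 2 = 96,000 bytes/s.
Duration = 511,680,000 / 96,000 = 5,330 s.

5,330 seconds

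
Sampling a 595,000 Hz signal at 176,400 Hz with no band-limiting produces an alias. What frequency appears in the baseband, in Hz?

65,800 Hz

Nyquist = 176,400/2 = 88,200 Hz; 595,000 Hz exceeds it.
Alias = |595,000 − 3×176,400| = |595,000 − 529,200| = 65,800 Hz.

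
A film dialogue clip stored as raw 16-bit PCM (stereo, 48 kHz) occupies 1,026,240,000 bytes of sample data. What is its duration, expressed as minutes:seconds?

89:05

Byte rate = 48,000 × 2 × 2 = 192,000 bytes/s.
Duration = 1,026,240,000 / 192,000 = 5,345 s.
5,345 s = 89:05.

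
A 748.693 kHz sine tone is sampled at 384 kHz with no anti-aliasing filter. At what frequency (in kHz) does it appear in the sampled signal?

Nyquist = 384,000/2 = 192,000 Hz; 748,693 Hz exceeds it.
Alias = |748,693 − 2×384,000| = |748,693 − 768,000| = 19,307 Hz = 19.307 kHz.

19.307 kHz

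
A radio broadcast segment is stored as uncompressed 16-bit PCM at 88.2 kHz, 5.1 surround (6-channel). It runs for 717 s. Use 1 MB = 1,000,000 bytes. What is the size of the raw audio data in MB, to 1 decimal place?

Bytes = 88,200 samples/s × 717 s × 2 bytes/sample × 6 ch = 758,872,800 bytes.
758,872,800 / 1,000,000 = 758.9 MB.

758.9 MB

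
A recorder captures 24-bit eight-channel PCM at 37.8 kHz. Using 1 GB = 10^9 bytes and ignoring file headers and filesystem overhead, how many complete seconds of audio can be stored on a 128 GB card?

Uncompressed byte rate = 37,800 × 3 × 8 = 907,200 bytes/s.
Capacity = 128 × 1,000,000,000 = 128,000,000,000 bytes.
128,000,000,000 / 907,200 ≈ 141093.47 s → 141,093 seconds.

141,093 seconds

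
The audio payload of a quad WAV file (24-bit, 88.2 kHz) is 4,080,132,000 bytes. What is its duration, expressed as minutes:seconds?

Byte rate = 88,200 × 3 × 4 = 1,058,400 bytes/s.
Duration = 4,080,132,000 / 1,058,400 = 3,855 s.
3,855 s = 64:15.

64:15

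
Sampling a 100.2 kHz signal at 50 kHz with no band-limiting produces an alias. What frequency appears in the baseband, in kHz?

Nyquist = 50,000/2 = 25,000 Hz; 100,200 Hz exceeds it.
Alias = |100,200 − 2×50,000| = |100,200 − 100,000| = 200 Hz = 0.2 kHz.

0.2 kHz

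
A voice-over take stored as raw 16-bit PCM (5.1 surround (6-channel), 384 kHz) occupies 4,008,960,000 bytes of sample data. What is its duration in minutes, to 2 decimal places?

14.50 minutes

Byte rate = 384,000 × 2 × 6 = 4,608,000 bytes/s.
Duration = 4,008,960,000 / 4,608,000 = 870 s.
870 s / 60 = 14.50 minutes.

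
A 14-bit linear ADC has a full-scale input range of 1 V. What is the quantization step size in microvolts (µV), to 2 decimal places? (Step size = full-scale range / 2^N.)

1 V / 2^14 = 1 / 16,384 V = 61.04 µV.

61.04 µV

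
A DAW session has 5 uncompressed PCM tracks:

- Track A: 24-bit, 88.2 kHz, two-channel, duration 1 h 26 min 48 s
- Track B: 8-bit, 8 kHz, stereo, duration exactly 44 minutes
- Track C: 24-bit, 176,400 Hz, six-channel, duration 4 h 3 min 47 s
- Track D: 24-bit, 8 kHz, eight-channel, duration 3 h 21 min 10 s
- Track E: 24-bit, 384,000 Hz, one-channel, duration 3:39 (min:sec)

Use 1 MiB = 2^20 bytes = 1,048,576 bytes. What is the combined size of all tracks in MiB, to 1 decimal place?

Track A: 1 h 26 min 48 s = 5,208 s; 88,200 × 5,208 × 3 × 2 = 2,756,073,600 bytes.
Track B: exactly 44 minutes = 2,640 s; 8,000 × 2,640 × 1 × 2 = 42,240,000 bytes.
Track C: 4 h 3 min 47 s = 14,627 s; 176,400 × 14,627 × 3 × 6 = 46,443,650,400 bytes.
Track D: 3 h 21 min 10 s = 12,070 s; 8,000 × 12,070 × 3 × 8 = 2,317,440,000 bytes.
Track E: 3:39 (min:sec) = 219 s; 384,000 × 219 × 3 × 1 = 252,288,000 bytes.
Total = 51,811,692,000 bytes = 49411.5 MiB.

49411.5 MiB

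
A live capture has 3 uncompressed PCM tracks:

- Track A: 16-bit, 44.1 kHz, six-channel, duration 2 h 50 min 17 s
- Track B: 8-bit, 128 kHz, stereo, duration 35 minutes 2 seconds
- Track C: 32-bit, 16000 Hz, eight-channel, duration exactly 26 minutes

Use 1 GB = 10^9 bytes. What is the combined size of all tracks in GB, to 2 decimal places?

Track A: 2 h 50 min 17 s = 10,217 s; 44,100 × 10,217 × 2 × 6 = 5,406,836,400 bytes.
Track B: 35 minutes 2 seconds = 2,102 s; 128,000 × 2,102 × 1 × 2 = 538,112,000 bytes.
Track C: exactly 26 minutes = 1,560 s; 16,000 × 1,560 × 4 × 8 = 798,720,000 bytes.
Total = 6,743,668,400 bytes = 6.74 GB.

6.74 GB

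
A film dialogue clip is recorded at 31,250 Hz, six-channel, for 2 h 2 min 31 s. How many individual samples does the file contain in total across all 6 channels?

1,378,312,500 samples

2 h 2 min 31 s = 7,351 s.
31,250 × 7,351 s × 6 ch = 1,378,312,500 samples.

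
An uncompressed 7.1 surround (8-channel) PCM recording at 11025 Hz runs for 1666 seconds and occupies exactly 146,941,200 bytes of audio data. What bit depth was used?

8 bits

Bytes per sample = 146,941,200 / (11,025 × 1,666 × 8) = 146,941,200 / 146,941,200 = 1.
Bit depth = 1 × 8 = 8 bits.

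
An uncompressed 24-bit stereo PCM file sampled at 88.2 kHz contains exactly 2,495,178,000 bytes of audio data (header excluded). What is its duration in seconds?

4,715 seconds

Byte rate = 88,200 × 3 × 2 = 529,200 bytes/s.
Duration = 2,495,178,000 / 529,200 = 4,715 s.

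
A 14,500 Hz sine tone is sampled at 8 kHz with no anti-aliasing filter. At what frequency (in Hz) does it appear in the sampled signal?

1,500 Hz

Nyquist = 8,000/2 = 4,000 Hz; 14,500 Hz exceeds it.
Alias = |14,500 − 2×8,000| = |14,500 − 16,000| = 1,500 Hz.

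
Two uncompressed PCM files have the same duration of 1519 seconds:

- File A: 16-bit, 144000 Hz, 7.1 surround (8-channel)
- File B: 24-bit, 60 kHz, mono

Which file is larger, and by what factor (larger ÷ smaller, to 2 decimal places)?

File A: 144,000 × 2 × 8 = 2,304,000 bytes/s.
File B: 60,000 × 3 × 1 = 180,000 bytes/s.
File A is larger; ratio = 3,499,776,000 / 273,420,000 = 12.80.

File A, by a factor of 12.80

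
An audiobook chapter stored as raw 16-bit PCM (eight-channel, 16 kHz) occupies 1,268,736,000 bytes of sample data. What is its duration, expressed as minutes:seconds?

82:36

Byte rate = 16,000 × 2 × 8 = 256,000 bytes/s.
Duration = 1,268,736,000 / 256,000 = 4,956 s.
4,956 s = 82:36.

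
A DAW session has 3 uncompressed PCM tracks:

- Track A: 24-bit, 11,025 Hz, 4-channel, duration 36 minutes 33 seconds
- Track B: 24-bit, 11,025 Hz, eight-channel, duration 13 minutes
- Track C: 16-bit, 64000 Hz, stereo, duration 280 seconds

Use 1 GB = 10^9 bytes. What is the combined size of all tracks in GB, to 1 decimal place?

Track A: 36 minutes 33 seconds = 2,193 s; 11,025 × 2,193 × 3 × 4 = 290,133,900 bytes.
Track B: 13 minutes = 780 s; 11,025 × 780 × 3 × 8 = 206,388,000 bytes.
Track C: 64,000 × 280 × 2 × 2 = 71,680,000 bytes.
Total = 568,201,900 bytes = 0.6 GB.

0.6 GB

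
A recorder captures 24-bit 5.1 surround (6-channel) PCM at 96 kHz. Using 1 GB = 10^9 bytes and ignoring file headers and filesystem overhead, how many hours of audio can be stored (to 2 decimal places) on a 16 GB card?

Uncompressed byte rate = 96,000 × 3 × 6 = 1,728,000 bytes/s.
Capacity = 16 × 1,000,000,000 = 16,000,000,000 bytes.
16,000,000,000 / 1,728,000 ≈ 9259.26 s → 2.57 hours.

2.57 hours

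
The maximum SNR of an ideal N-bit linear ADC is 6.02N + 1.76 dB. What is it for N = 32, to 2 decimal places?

194.40 dB

6.02 × 32 + 1.76 = 194.40 dB.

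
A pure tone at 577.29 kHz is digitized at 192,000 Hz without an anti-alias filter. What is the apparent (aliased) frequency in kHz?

1.29 kHz

Nyquist = 192,000/2 = 96,000 Hz; 577,290 Hz exceeds it.
Alias = |577,290 − 3×192,000| = |577,290 − 576,000| = 1,290 Hz = 1.29 kHz.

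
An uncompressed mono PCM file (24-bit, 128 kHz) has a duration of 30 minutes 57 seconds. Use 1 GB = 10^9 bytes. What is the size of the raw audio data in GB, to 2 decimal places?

Duration = 30 minutes 57 seconds = 1,857 s.
Bytes = 128,000 samples/s × 1,857 s × 3 bytes/sample × 1 ch = 713,088,000 bytes.
713,088,000 / 1,000,000,000 = 0.71 GB.

0.71 GB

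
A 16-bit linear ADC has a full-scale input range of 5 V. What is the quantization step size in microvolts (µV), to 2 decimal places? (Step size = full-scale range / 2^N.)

5 V / 2^16 = 5 / 65,536 V = 76.29 µV.

76.29 µV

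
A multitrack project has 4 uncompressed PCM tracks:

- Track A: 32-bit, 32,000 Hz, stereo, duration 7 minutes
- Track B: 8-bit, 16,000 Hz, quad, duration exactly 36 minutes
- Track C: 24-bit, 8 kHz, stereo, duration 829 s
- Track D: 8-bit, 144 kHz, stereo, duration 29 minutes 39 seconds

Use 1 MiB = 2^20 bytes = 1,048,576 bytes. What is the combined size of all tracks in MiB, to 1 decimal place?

760.9 MiB

Track A: 7 minutes = 420 s; 32,000 × 420 × 4 × 2 = 107,520,000 bytes.
Track B: exactly 36 minutes = 2,160 s; 16,000 × 2,160 × 1 × 4 = 138,240,000 bytes.
Track C: 8,000 × 829 × 3 × 2 = 39,792,000 bytes.
Track D: 29 minutes 39 seconds = 1,779 s; 144,000 × 1,779 × 1 × 2 = 512,352,000 bytes.
Total = 797,904,000 bytes = 760.9 MiB.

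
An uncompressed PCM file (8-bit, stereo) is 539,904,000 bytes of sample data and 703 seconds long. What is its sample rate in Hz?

384,000 Hz

Bytes = sample_rate × seconds × bytes_per_sample × channels.
sample_rate = 539,904,000 / (703 × 1 × 2) = 539,904,000 / 1,406 = 384,000 Hz.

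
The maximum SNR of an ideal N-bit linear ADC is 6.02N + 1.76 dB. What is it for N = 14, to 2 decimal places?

6.02 × 14 + 1.76 = 86.04 dB.

86.04 dB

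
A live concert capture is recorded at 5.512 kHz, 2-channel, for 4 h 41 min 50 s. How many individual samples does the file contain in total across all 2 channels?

4 h 41 min 50 s = 16,910 s.
5,512 × 16,910 s × 2 ch = 186,415,840 samples.

186,415,840 samples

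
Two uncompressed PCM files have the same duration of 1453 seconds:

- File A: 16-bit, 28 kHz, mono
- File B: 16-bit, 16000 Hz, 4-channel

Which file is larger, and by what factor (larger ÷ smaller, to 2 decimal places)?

File A: 28,000 × 2 × 1 = 56,000 bytes/s.
File B: 16,000 × 2 × 4 = 128,000 bytes/s.
File B is larger; ratio = 185,984,000 / 81,368,000 = 2.29.

File B, by a factor of 2.29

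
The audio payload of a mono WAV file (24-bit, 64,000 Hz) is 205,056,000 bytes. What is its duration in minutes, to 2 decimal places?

Byte rate = 64,000 × 3 × 1 = 192,000 bytes/s.
Duration = 205,056,000 / 192,000 = 1,068 s.
1,068 s / 60 = 17.80 minutes.

17.80 minutes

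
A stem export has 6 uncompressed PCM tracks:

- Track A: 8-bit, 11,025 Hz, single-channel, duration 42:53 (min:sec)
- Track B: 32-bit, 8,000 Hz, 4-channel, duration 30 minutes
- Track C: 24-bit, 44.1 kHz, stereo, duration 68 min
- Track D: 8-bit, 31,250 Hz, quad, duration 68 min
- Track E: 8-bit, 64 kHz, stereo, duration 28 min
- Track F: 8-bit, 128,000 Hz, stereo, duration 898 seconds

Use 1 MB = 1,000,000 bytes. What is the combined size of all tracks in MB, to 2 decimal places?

Track A: 42:53 (min:sec) = 2,573 s; 11,025 × 2,573 × 1 × 1 = 28,367,325 bytes.
Track B: 30 minutes = 1,800 s; 8,000 × 1,800 × 4 × 4 = 230,400,000 bytes.
Track C: 68 min = 4,080 s; 44,100 × 4,080 × 3 × 2 = 1,079,568,000 bytes.
Track D: 68 min = 4,080 s; 31,250 × 4,080 × 1 × 4 = 510,000,000 bytes.
Track E: 28 min = 1,680 s; 64,000 × 1,680 × 1 × 2 = 215,040,000 bytes.
Track F: 128,000 × 898 × 1 × 2 = 229,888,000 bytes.
Total = 2,293,263,325 bytes = 2293.26 MB.

2293.26 MB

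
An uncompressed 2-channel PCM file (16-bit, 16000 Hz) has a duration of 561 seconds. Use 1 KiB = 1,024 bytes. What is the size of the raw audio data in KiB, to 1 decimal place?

35062.5 KiB

Bytes = 16,000 samples/s × 561 s × 2 bytes/sample × 2 ch = 35,904,000 bytes.
35,904,000 / 1,024 = 35062.5 KiB.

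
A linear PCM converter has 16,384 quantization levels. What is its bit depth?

log2(16,384) = 14.

14 bits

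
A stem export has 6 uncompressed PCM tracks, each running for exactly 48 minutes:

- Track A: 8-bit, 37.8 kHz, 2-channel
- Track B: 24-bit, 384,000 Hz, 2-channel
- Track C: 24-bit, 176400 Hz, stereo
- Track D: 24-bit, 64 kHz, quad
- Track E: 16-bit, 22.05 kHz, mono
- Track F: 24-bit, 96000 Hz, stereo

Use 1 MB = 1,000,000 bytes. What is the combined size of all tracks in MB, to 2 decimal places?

exactly 48 minutes = 2,880 s.
Track A: 37,800 × 2,880 × 1 × 2 = 217,728,000 bytes.
Track B: 384,000 × 2,880 × 3 × 2 = 6,635,520,000 bytes.
Track C: 176,400 × 2,880 × 3 × 2 = 3,048,192,000 bytes.
Track D: 64,000 × 2,880 × 3 × 4 = 2,211,840,000 bytes.
Track E: 22,050 × 2,880 × 2 × 1 = 127,008,000 bytes.
Track F: 96,000 × 2,880 × 3 × 2 = 1,658,880,000 bytes.
Total = 13,899,168,000 bytes = 13899.17 MB.

13899.17 MB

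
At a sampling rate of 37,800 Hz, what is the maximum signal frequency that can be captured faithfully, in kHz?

18.9 kHz

Nyquist frequency = sample rate / 2 = 37,800 / 2 = 18.9 kHz.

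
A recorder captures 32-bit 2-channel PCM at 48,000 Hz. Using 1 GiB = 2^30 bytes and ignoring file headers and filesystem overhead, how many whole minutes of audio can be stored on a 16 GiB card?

Uncompressed byte rate = 48,000 × 4 × 2 = 384,000 bytes/s.
Capacity = 16 × 1,073,741,824 = 17,179,869,184 bytes.
17,179,869,184 / 384,000 ≈ 44739.24 s → 745 minutes.

745 minutes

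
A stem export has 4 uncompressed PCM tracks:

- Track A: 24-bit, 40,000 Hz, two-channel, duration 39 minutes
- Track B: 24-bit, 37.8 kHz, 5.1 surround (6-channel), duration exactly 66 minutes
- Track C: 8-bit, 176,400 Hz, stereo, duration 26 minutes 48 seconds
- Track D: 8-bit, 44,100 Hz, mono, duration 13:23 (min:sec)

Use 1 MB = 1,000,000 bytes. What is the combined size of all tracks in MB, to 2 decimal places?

3858.70 MB

Track A: 39 minutes = 2,340 s; 40,000 × 2,340 × 3 × 2 = 561,600,000 bytes.
Track B: exactly 66 minutes = 3,960 s; 37,800 × 3,960 × 3 × 6 = 2,694,384,000 bytes.
Track C: 26 minutes 48 seconds = 1,608 s; 176,400 × 1,608 × 1 × 2 = 567,302,400 bytes.
Track D: 13:23 (min:sec) = 803 s; 44,100 × 803 × 1 × 1 = 35,412,300 bytes.
Total = 3,858,698,700 bytes = 3858.70 MB.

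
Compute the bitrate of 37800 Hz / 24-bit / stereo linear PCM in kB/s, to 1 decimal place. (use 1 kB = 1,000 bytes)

Bit rate = 37,800 × 24 × 2 = 1,814,400 bits/s.
1,814,400 / 8 = 226,800 B/s = 226.8 kB/s.

226.8 kB/s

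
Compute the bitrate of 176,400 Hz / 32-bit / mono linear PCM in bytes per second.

705,600 bytes/s

Bit rate = 176,400 × 32 × 1 = 5,644,800 bits/s.
5,644,800 / 8 = 705,600 bytes/s.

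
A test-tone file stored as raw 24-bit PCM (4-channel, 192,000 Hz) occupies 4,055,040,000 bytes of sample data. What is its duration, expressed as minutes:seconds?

Byte rate = 192,000 × 3 × 4 = 2,304,000 bytes/s.
Duration = 4,055,040,000 / 2,304,000 = 1,760 s.
1,760 s = 29:20.

29:20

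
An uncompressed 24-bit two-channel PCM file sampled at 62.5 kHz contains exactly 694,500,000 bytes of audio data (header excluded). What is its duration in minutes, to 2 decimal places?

Byte rate = 62,500 × 3 × 2 = 375,000 bytes/s.
Duration = 694,500,000 / 375,000 = 1,852 s.
1,852 s / 60 = 30.87 minutes.

30.87 minutes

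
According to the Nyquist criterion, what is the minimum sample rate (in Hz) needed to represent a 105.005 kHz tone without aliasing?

210,010 Hz

Minimum sample rate = 2 × 105,005 Hz = 210,010 Hz.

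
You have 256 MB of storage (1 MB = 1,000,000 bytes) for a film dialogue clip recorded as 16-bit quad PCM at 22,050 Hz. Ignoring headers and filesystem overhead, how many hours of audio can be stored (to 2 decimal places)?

0.40 hours

Uncompressed byte rate = 22,050 × 2 × 4 = 176,400 bytes/s.
Capacity = 256 × 1,000,000 = 256,000,000 bytes.
256,000,000 / 176,400 ≈ 1451.25 s → 0.40 hours.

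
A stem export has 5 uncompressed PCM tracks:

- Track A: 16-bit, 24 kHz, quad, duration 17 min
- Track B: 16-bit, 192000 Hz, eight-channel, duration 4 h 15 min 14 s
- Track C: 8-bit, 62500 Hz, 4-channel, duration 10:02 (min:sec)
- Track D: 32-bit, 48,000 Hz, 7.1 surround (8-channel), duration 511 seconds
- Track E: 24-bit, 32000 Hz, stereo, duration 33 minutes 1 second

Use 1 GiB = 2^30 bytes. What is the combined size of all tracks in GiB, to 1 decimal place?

Track A: 17 min = 1,020 s; 24,000 × 1,020 × 2 × 4 = 195,840,000 bytes.
Track B: 4 h 15 min 14 s = 15,314 s; 192,000 × 15,314 × 2 × 8 = 47,044,608,000 bytes.
Track C: 10:02 (min:sec) = 602 s; 62,500 × 602 × 1 × 4 = 150,500,000 bytes.
Track D: 48,000 × 511 × 4 × 8 = 784,896,000 bytes.
Track E: 33 minutes 1 second = 1,981 s; 32,000 × 1,981 × 3 × 2 = 380,352,000 bytes.
Total = 48,556,196,000 bytes = 45.2 GiB.

45.2 GiB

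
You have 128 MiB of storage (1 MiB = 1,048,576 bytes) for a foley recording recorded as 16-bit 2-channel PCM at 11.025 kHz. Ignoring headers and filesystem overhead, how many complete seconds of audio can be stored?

3,043 seconds

Uncompressed byte rate = 11,025 × 2 × 2 = 44,100 bytes/s.
Capacity = 128 × 1,048,576 = 134,217,728 bytes.
134,217,728 / 44,100 ≈ 3043.49 s → 3,043 seconds.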